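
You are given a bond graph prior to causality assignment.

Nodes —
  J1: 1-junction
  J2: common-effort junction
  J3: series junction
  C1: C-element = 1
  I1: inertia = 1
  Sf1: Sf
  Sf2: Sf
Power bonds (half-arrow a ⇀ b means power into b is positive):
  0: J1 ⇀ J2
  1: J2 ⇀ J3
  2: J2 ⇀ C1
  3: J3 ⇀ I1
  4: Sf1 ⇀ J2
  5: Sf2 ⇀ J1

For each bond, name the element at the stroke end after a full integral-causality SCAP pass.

β4 stroke→Sf1  (source Sf1 imposes f)
β5 stroke→Sf2  (Sf2 fixes flow; stroke at Sf2)
β0 stroke→J1  (common-f at J1 fixed by 5)
β2 stroke→J2  (C1: C, integral causality)
β1 stroke→J3  (J2: bond 2 brought effort, rest push out)
β3 stroke→I1  (J3 needs exactly one f-in)

b0 |J1
b1 |J3
b2 |J2
b3 |I1
b4 |Sf1
b5 |Sf2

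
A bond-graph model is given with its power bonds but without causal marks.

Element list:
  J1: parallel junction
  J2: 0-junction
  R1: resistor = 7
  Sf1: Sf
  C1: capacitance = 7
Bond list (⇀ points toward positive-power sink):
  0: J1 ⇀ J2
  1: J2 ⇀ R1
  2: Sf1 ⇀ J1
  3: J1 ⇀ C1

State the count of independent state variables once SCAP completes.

1  (C1 all integral)

bond 2 stroke at Sf1  (Sf1 (Sf) sets flow on bond)
bond 3 stroke at J1  (prefer integral on C1)
bond 0 stroke at J2  (common-e at J1 fixed by 3)
bond 1 stroke at R1  (common-e at J2 fixed by 0)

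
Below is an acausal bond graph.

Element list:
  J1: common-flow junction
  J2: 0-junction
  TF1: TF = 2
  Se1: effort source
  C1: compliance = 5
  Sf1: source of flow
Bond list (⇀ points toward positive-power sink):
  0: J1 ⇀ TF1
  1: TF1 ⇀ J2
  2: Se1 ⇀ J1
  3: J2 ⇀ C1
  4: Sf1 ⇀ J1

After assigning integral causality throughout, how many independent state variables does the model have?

1  (C1 all integral)

β2 stroke at J1  (Se1: effort source, stroke at far end)
β4 stroke at Sf1  (source Sf1 imposes f)
β0 stroke at J1  (common-f at J1 fixed by 4)
β1 stroke at TF1  (TF1 one-in-one-out from 0)
β3 stroke at J2  (J2 needs exactly one e-in)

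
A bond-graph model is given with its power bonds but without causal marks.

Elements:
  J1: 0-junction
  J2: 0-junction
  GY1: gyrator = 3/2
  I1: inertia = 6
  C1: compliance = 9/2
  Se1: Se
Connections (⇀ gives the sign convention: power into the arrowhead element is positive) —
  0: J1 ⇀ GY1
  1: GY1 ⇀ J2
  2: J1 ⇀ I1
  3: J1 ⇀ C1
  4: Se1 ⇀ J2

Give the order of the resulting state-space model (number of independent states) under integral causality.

b4 stroke→J2  (Se1 fixes effort; stroke away)
b1 stroke→GY1  (0-jn J2 has e-setter on 4)
b0 stroke→GY1  (GY1 both-in/both-out from 1)
b2 stroke→I1  (I1 outputs flow p/I1)
b3 stroke→J1  (closing 0-jn rule on J1)

2  (C1, I1 all integral)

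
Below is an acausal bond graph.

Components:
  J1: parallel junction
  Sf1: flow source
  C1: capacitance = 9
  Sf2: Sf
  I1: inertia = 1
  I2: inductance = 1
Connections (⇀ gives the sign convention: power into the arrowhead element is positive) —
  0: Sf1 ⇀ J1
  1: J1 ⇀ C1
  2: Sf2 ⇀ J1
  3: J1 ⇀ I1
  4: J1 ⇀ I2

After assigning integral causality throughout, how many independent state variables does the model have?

β0 stroke at Sf1  (source Sf1 imposes f)
β2 stroke at Sf2  (Sf2: flow source, stroke at near end)
β1 stroke at J1  (C1 integral (e out))
β3 stroke at I1  (J1: bond 1 brought effort, rest push out)
β4 stroke at I2  (common-e at J1 fixed by 1)

3  (C1, I1, I2 all integral)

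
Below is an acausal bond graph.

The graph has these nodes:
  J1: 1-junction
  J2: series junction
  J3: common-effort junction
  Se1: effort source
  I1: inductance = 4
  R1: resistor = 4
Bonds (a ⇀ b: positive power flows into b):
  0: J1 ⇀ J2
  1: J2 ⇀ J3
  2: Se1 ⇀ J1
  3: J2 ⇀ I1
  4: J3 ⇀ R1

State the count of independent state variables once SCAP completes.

1  (I1 all integral)

b2 stroke at J1  (Se1: effort source, stroke at far end)
b0 stroke at J2  (only one flow-in slot at J1)
b3 stroke at I1  (I1 outputs flow p/I1)
b1 stroke at J2  (J2 flow already set via bond 3)
b4 stroke at J3  (only one effort-in slot at J3)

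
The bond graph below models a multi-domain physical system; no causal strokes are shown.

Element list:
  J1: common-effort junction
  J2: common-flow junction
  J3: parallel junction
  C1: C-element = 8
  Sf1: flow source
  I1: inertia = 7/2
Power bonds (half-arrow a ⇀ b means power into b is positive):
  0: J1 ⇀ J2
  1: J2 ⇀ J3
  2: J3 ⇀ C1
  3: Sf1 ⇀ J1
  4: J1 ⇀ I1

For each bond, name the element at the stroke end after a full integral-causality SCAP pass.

bond 3 |Sf1  (Sf1: flow source, stroke at near end)
bond 2 |J3  (C1 integral (e out))
bond 1 |J2  (J3: bond 2 brought effort, rest push out)
bond 0 |J1  (J2: last free bond brings flow in)
bond 4 |I1  (J1 effort already set via bond 0)

β0 →J1
β1 →J2
β2 →J3
β3 →Sf1
β4 →I1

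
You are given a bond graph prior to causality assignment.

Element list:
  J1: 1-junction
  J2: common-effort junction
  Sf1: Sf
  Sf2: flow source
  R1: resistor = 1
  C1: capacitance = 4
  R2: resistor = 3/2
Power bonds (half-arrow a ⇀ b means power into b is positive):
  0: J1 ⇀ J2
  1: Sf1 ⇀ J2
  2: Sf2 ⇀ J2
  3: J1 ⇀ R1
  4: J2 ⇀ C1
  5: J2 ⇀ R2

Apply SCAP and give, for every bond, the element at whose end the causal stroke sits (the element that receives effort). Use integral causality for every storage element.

β0 |J1
β1 |Sf1
β2 |Sf2
β3 |R1
β4 |J2
β5 |R2

b1 →Sf1  (Sf1 (Sf) sets flow on bond)
b2 →Sf2  (source Sf2 imposes f)
b4 →J2  (C1 integral (e out))
b0 →J1  (J2 effort already set via bond 4)
b5 →R2  (common-e at J2 fixed by 4)
b3 →R1  (closing 1-jn rule on J1)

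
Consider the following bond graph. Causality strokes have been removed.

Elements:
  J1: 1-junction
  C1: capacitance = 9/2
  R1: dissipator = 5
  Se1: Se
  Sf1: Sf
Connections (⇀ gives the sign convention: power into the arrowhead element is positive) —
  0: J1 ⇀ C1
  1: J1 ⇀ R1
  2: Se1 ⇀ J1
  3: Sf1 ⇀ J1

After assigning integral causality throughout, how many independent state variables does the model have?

bond 2 stroke at J1  (Se1 (Se) sets effort on bond)
bond 3 stroke at Sf1  (Sf1: flow source, stroke at near end)
bond 0 stroke at J1  (common-f at J1 fixed by 3)
bond 1 stroke at J1  (common-f at J1 fixed by 3)

1  (C1 all integral)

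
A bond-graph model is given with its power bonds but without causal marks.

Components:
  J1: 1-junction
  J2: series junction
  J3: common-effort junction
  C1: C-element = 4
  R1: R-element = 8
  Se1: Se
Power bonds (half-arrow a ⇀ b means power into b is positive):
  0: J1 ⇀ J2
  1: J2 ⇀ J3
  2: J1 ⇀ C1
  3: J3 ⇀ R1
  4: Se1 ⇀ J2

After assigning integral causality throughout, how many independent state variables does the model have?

β4 stroke at J2  (Se1 fixes effort; stroke away)
β2 stroke at J1  (C1 outputs effort q/C1)
β0 stroke at J2  (only one flow-in slot at J1)
β1 stroke at J3  (J2 needs exactly one f-in)
β3 stroke at R1  (J3 effort already set via bond 1)

1  (C1 all integral)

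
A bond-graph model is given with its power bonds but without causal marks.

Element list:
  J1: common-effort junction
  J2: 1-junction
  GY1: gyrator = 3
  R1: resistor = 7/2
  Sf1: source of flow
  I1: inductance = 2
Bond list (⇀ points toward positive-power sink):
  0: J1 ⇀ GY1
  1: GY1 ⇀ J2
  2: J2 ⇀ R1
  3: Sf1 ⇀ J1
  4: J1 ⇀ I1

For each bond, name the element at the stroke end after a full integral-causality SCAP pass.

bond 3 stroke→Sf1  (Sf1 (Sf) sets flow on bond)
bond 4 stroke→I1  (I1: I, integral causality)
bond 0 stroke→J1  (closing 0-jn rule on J1)
bond 1 stroke→J2  (GY1 both-in/both-out from 0)
bond 2 stroke→R1  (only one flow-in slot at J2)

#0 stroke→J1
#1 stroke→J2
#2 stroke→R1
#3 stroke→Sf1
#4 stroke→I1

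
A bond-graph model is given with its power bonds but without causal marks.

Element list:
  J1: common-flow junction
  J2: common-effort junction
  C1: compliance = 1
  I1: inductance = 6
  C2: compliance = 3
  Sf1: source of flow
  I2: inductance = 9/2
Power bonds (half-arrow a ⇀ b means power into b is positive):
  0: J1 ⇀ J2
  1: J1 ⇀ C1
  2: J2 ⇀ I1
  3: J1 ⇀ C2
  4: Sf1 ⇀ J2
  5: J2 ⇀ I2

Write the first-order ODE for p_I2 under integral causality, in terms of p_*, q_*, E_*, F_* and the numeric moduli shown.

dp_I2/dt = -q_C1 - q_C2/3

#4 stroke at Sf1  (Sf1: flow source, stroke at near end)
#1 stroke at J1  (prefer integral on C1)
#2 stroke at I1  (I1 integral (f out))
#3 stroke at J1  (C2 outputs effort q/C2)
#0 stroke at J2  (J1: last free bond brings flow in)
#5 stroke at I2  (common-e at J2 fixed by 0)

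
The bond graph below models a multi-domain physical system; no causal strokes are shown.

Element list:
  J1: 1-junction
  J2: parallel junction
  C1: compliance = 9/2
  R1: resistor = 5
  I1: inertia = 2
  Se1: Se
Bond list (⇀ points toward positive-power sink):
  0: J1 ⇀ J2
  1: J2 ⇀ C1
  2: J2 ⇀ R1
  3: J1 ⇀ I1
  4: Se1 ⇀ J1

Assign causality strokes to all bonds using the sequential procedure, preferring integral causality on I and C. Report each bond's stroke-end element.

bond 0 →J1
bond 1 →J2
bond 2 →R1
bond 3 →I1
bond 4 →J1

#4 stroke→J1  (source Se1 imposes e)
#1 stroke→J2  (C1: C, integral causality)
#0 stroke→J1  (J2: bond 1 brought effort, rest push out)
#2 stroke→R1  (common-e at J2 fixed by 1)
#3 stroke→I1  (only one flow-in slot at J1)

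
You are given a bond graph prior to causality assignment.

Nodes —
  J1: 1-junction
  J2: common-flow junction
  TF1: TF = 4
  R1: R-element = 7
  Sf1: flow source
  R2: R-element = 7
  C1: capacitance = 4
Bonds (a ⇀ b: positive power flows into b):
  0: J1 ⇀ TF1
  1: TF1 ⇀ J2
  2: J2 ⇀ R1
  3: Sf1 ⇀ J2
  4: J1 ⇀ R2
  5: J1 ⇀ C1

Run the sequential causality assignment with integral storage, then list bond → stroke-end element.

β0 stroke at TF1
β1 stroke at J2
β2 stroke at J2
β3 stroke at Sf1
β4 stroke at J1
β5 stroke at J1

β3 stroke at Sf1  (Sf1: flow source, stroke at near end)
β1 stroke at J2  (common-f at J2 fixed by 3)
β2 stroke at J2  (J2: bond 3 brought flow, rest push out)
β0 stroke at TF1  (TF1 one-in-one-out from 1)
β4 stroke at J1  (J1 flow already set via bond 0)
β5 stroke at J1  (J1: bond 0 brought flow, rest push out)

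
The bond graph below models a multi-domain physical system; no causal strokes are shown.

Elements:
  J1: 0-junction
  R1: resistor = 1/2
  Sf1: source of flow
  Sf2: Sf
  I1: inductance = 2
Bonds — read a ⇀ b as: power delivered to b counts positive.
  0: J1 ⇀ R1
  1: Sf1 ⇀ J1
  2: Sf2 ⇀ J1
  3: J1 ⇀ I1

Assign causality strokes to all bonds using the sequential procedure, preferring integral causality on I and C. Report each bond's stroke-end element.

bond 0 stroke→J1
bond 1 stroke→Sf1
bond 2 stroke→Sf2
bond 3 stroke→I1

bond 1 |Sf1  (Sf1: flow source, stroke at near end)
bond 2 |Sf2  (Sf2 (Sf) sets flow on bond)
bond 3 |I1  (I1: I, integral causality)
bond 0 |J1  (only one effort-in slot at J1)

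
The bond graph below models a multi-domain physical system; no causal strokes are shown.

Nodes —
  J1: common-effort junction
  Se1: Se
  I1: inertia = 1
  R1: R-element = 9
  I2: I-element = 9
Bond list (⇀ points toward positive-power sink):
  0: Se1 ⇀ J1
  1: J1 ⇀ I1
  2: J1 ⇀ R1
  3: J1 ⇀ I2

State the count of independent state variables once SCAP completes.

β0 stroke→J1  (Se1 fixes effort; stroke away)
β1 stroke→I1  (common-e at J1 fixed by 0)
β2 stroke→R1  (0-jn J1 has e-setter on 0)
β3 stroke→I2  (J1 effort already set via bond 0)

2  (I1, I2 all integral)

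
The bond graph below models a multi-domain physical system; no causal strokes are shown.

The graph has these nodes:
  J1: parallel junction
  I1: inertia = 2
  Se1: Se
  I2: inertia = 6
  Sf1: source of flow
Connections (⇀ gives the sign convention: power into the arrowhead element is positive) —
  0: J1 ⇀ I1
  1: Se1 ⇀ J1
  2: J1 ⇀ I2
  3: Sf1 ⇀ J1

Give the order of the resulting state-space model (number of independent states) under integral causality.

β1 stroke→J1  (Se1: effort source, stroke at far end)
β3 stroke→Sf1  (Sf1: flow source, stroke at near end)
β0 stroke→I1  (common-e at J1 fixed by 1)
β2 stroke→I2  (common-e at J1 fixed by 1)

2  (I1, I2 all integral)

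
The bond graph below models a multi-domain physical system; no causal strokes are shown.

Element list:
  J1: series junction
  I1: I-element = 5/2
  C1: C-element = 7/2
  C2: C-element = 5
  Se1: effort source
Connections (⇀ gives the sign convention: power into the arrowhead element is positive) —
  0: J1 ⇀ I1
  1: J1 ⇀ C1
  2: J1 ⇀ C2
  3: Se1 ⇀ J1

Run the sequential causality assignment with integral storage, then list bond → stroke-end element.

bond 0 →I1
bond 1 →J1
bond 2 →J1
bond 3 →J1

b3 |J1  (Se1 (Se) sets effort on bond)
b0 |I1  (I1: I, integral causality)
b1 |J1  (J1: bond 0 brought flow, rest push out)
b2 |J1  (common-f at J1 fixed by 0)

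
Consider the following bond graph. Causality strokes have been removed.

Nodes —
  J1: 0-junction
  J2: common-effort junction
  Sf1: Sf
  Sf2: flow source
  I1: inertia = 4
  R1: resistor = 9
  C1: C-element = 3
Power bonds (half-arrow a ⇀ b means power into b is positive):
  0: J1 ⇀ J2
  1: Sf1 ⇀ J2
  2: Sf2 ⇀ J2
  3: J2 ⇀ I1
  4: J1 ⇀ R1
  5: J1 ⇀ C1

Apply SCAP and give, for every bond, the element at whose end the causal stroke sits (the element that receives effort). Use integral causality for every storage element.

#0 →J2
#1 →Sf1
#2 →Sf2
#3 →I1
#4 →R1
#5 →J1

bond 1 →Sf1  (Sf1 (Sf) sets flow on bond)
bond 2 →Sf2  (Sf2 fixes flow; stroke at Sf2)
bond 3 →I1  (prefer integral on I1)
bond 0 →J2  (only one effort-in slot at J2)
bond 5 →J1  (C1 outputs effort q/C1)
bond 4 →R1  (J1 effort already set via bond 5)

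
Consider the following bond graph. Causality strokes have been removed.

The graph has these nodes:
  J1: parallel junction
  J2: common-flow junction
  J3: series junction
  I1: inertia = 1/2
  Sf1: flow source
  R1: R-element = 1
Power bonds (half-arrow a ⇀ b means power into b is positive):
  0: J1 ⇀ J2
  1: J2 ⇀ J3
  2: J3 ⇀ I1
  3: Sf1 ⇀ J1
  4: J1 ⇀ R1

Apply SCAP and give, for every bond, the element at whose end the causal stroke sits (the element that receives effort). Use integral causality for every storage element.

b3 →Sf1  (Sf1 (Sf) sets flow on bond)
b2 →I1  (prefer integral on I1)
b1 →J3  (1-jn J3 has f-setter on 2)
b0 →J2  (1-jn J2 has f-setter on 1)
b4 →J1  (only one effort-in slot at J1)

β0 stroke→J2
β1 stroke→J3
β2 stroke→I1
β3 stroke→Sf1
β4 stroke→J1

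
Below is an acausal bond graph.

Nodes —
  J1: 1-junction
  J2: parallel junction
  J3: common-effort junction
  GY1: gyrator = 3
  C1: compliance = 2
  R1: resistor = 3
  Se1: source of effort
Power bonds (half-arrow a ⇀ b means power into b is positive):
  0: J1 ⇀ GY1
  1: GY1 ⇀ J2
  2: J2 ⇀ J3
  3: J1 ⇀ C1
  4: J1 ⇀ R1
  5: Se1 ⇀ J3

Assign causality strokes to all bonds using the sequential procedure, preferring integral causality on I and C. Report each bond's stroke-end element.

b5 →J3  (Se1 (Se) sets effort on bond)
b2 →J2  (common-e at J3 fixed by 5)
b1 →GY1  (J2: bond 2 brought effort, rest push out)
b0 →GY1  (GY GY1: same side as bond 1)
b3 →J1  (1-jn J1 has f-setter on 0)
b4 →J1  (J1: bond 0 brought flow, rest push out)

b0 →GY1
b1 →GY1
b2 →J2
b3 →J1
b4 →J1
b5 →J3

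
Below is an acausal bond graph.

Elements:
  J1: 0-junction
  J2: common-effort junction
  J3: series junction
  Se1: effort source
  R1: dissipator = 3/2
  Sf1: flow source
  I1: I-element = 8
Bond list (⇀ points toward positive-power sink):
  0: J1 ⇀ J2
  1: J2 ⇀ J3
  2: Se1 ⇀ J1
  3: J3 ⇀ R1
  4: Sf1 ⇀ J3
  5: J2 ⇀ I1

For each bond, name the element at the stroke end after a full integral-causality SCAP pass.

β0 →J2
β1 →J3
β2 →J1
β3 →J3
β4 →Sf1
β5 →I1

b2 stroke at J1  (Se1 (Se) sets effort on bond)
b4 stroke at Sf1  (Sf1 fixes flow; stroke at Sf1)
b0 stroke at J2  (J1: bond 2 brought effort, rest push out)
b1 stroke at J3  (0-jn J2 has e-setter on 0)
b5 stroke at I1  (J2 effort already set via bond 0)
b3 stroke at J3  (J3: bond 4 brought flow, rest push out)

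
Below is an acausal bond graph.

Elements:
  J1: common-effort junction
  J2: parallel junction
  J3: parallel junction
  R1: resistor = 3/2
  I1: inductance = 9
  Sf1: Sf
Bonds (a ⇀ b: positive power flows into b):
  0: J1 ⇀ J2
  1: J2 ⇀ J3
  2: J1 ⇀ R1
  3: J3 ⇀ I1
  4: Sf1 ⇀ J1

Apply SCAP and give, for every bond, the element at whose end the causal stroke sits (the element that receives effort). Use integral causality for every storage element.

bond 4 stroke→Sf1  (Sf1 (Sf) sets flow on bond)
bond 3 stroke→I1  (I1: I, integral causality)
bond 1 stroke→J3  (J3: last free bond brings effort in)
bond 0 stroke→J2  (only one effort-in slot at J2)
bond 2 stroke→J1  (J1: last free bond brings effort in)

b0 stroke at J2
b1 stroke at J3
b2 stroke at J1
b3 stroke at I1
b4 stroke at Sf1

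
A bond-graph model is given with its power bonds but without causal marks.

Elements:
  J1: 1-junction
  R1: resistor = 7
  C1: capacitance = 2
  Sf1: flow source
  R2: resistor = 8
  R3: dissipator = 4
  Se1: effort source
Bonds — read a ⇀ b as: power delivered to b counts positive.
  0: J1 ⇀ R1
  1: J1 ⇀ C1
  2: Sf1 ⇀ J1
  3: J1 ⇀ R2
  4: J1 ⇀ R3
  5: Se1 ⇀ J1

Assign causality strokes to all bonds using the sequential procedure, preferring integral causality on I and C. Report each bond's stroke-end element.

β0 |J1
β1 |J1
β2 |Sf1
β3 |J1
β4 |J1
β5 |J1

b2 stroke→Sf1  (source Sf1 imposes f)
b5 stroke→J1  (source Se1 imposes e)
b0 stroke→J1  (J1: bond 2 brought flow, rest push out)
b1 stroke→J1  (J1: bond 2 brought flow, rest push out)
b3 stroke→J1  (1-jn J1 has f-setter on 2)
b4 stroke→J1  (1-jn J1 has f-setter on 2)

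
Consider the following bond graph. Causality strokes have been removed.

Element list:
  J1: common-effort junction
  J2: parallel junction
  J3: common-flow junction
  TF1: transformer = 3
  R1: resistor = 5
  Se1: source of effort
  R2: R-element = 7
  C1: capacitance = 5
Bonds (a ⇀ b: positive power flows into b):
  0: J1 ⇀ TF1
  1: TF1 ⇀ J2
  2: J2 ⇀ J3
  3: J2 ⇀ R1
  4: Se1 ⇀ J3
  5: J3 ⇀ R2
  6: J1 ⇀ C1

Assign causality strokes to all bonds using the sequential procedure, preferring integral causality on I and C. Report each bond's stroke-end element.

β4 →J3  (source Se1 imposes e)
β6 →J1  (C1 integral (e out))
β0 →TF1  (common-e at J1 fixed by 6)
β1 →J2  (TF1: transformer flips bond 0)
β2 →J3  (common-e at J2 fixed by 1)
β3 →R1  (common-e at J2 fixed by 1)
β5 →R2  (J3: last free bond brings flow in)

b0 |TF1
b1 |J2
b2 |J3
b3 |R1
b4 |J3
b5 |R2
b6 |J1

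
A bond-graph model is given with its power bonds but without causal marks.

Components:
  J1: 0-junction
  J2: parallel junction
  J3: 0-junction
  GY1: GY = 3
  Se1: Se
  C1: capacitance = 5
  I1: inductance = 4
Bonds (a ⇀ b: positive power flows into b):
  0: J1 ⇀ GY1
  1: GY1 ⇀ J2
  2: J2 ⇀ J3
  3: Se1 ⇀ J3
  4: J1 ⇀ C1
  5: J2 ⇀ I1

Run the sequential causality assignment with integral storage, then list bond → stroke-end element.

bond 3 |J3  (Se1 fixes effort; stroke away)
bond 2 |J2  (J3 effort already set via bond 3)
bond 1 |GY1  (common-e at J2 fixed by 2)
bond 5 |I1  (common-e at J2 fixed by 2)
bond 0 |GY1  (GY1: gyrator matches bond 1)
bond 4 |J1  (closing 0-jn rule on J1)

bond 0 stroke→GY1
bond 1 stroke→GY1
bond 2 stroke→J2
bond 3 stroke→J3
bond 4 stroke→J1
bond 5 stroke→I1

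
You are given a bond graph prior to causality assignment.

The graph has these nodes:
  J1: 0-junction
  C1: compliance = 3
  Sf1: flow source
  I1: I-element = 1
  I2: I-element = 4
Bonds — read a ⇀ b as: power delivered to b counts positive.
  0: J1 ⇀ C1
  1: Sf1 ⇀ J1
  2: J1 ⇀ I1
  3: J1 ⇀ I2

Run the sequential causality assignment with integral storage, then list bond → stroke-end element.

#0 |J1
#1 |Sf1
#2 |I1
#3 |I2

#1 →Sf1  (Sf1 fixes flow; stroke at Sf1)
#0 →J1  (C1 outputs effort q/C1)
#2 →I1  (J1: bond 0 brought effort, rest push out)
#3 →I2  (J1 effort already set via bond 0)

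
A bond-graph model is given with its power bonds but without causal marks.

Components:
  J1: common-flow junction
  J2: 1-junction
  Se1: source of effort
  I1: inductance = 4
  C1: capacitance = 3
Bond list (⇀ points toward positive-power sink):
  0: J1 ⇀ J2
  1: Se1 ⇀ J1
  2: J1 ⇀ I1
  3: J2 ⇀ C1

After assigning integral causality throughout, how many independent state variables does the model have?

2  (C1, I1 all integral)

#1 →J1  (Se1 (Se) sets effort on bond)
#2 →I1  (prefer integral on I1)
#0 →J1  (J1: bond 2 brought flow, rest push out)
#3 →J2  (1-jn J2 has f-setter on 0)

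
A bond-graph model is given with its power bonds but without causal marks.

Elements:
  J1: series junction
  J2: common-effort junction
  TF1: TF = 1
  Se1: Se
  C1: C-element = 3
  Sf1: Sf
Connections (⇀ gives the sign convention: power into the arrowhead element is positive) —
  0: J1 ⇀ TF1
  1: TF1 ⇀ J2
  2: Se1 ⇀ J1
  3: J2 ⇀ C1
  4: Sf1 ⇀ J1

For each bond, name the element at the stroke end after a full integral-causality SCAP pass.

bond 0 stroke at J1
bond 1 stroke at TF1
bond 2 stroke at J1
bond 3 stroke at J2
bond 4 stroke at Sf1

#2 →J1  (Se1: effort source, stroke at far end)
#4 →Sf1  (Sf1: flow source, stroke at near end)
#0 →J1  (J1 flow already set via bond 4)
#1 →TF1  (TF TF1: opposite of bond 0)
#3 →J2  (closing 0-jn rule on J2)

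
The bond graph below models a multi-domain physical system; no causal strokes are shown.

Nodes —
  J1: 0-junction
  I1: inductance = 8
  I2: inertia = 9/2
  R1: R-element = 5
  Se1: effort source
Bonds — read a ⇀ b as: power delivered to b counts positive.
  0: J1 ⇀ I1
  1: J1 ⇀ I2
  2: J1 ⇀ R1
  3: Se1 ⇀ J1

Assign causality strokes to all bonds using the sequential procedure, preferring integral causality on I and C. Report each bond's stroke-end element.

b0 →I1
b1 →I2
b2 →R1
b3 →J1

β3 stroke at J1  (Se1 (Se) sets effort on bond)
β0 stroke at I1  (J1 effort already set via bond 3)
β1 stroke at I2  (J1 effort already set via bond 3)
β2 stroke at R1  (common-e at J1 fixed by 3)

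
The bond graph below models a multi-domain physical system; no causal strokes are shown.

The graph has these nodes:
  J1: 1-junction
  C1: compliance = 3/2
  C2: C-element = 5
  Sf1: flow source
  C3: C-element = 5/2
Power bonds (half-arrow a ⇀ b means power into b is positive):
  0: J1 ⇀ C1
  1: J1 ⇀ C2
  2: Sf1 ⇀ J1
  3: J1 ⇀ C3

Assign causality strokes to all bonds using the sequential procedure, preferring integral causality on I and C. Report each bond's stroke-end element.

#2 stroke→Sf1  (Sf1: flow source, stroke at near end)
#0 stroke→J1  (1-jn J1 has f-setter on 2)
#1 stroke→J1  (J1 flow already set via bond 2)
#3 stroke→J1  (common-f at J1 fixed by 2)

#0 stroke at J1
#1 stroke at J1
#2 stroke at Sf1
#3 stroke at J1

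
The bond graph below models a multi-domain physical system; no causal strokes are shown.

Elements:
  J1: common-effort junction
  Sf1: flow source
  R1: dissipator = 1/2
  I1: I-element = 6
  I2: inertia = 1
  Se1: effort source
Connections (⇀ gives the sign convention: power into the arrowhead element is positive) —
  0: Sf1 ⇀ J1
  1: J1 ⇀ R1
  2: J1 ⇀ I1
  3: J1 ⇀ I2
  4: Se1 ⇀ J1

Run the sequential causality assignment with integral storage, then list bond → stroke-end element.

#0 stroke at Sf1  (Sf1 (Sf) sets flow on bond)
#4 stroke at J1  (Se1 fixes effort; stroke away)
#1 stroke at R1  (0-jn J1 has e-setter on 4)
#2 stroke at I1  (J1: bond 4 brought effort, rest push out)
#3 stroke at I2  (0-jn J1 has e-setter on 4)

β0 stroke at Sf1
β1 stroke at R1
β2 stroke at I1
β3 stroke at I2
β4 stroke at J1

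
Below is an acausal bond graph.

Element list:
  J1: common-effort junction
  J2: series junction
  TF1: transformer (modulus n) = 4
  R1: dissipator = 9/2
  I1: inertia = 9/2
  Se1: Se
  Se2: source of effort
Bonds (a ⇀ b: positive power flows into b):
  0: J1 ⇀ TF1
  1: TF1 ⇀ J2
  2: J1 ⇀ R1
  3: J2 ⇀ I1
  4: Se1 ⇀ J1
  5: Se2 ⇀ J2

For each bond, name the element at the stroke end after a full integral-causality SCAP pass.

#0 |TF1
#1 |J2
#2 |R1
#3 |I1
#4 |J1
#5 |J2

#4 →J1  (Se1: effort source, stroke at far end)
#5 →J2  (source Se2 imposes e)
#0 →TF1  (common-e at J1 fixed by 4)
#2 →R1  (common-e at J1 fixed by 4)
#1 →J2  (through TF1, causality passes straight; one stroke at TF1)
#3 →I1  (J2: last free bond brings flow in)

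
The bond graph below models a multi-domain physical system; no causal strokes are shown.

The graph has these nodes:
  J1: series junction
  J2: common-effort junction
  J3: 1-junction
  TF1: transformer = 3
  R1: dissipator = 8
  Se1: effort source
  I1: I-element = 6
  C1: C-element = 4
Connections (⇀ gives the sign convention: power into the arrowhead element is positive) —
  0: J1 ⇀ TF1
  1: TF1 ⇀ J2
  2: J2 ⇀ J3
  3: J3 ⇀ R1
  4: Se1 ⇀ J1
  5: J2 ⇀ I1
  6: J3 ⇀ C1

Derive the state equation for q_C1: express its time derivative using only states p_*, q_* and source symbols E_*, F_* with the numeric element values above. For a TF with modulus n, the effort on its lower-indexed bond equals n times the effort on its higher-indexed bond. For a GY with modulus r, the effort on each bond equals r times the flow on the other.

dq_C1/dt = E_Se1/24 - q_C1/32

β4 →J1  (Se1: effort source, stroke at far end)
β0 →TF1  (only one flow-in slot at J1)
β1 →J2  (TF1: transformer flips bond 0)
β2 →J3  (J2: bond 1 brought effort, rest push out)
β5 →I1  (common-e at J2 fixed by 1)
β6 →J3  (prefer integral on C1)
β3 →R1  (J3: last free bond brings flow in)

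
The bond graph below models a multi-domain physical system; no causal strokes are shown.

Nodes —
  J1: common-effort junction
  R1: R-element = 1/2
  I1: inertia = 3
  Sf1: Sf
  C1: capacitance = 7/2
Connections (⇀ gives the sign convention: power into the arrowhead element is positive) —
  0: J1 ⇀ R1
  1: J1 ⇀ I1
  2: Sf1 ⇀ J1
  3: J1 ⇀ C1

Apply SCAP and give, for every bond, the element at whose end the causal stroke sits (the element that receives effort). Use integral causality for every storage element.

b0 stroke at R1
b1 stroke at I1
b2 stroke at Sf1
b3 stroke at J1

#2 stroke→Sf1  (Sf1 fixes flow; stroke at Sf1)
#1 stroke→I1  (prefer integral on I1)
#3 stroke→J1  (C1 outputs effort q/C1)
#0 stroke→R1  (0-jn J1 has e-setter on 3)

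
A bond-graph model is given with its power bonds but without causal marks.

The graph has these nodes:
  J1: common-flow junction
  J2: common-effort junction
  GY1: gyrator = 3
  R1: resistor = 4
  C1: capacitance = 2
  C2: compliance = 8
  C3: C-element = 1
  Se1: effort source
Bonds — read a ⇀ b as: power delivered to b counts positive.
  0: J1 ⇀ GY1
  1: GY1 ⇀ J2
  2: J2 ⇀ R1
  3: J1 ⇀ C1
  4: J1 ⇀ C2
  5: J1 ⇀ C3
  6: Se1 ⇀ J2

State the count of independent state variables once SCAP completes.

bond 6 stroke→J2  (Se1 (Se) sets effort on bond)
bond 1 stroke→GY1  (J2: bond 6 brought effort, rest push out)
bond 2 stroke→R1  (0-jn J2 has e-setter on 6)
bond 0 stroke→GY1  (GY GY1: same side as bond 1)
bond 3 stroke→J1  (J1: bond 0 brought flow, rest push out)
bond 4 stroke→J1  (J1: bond 0 brought flow, rest push out)
bond 5 stroke→J1  (J1: bond 0 brought flow, rest push out)

3  (C1, C2, C3 all integral)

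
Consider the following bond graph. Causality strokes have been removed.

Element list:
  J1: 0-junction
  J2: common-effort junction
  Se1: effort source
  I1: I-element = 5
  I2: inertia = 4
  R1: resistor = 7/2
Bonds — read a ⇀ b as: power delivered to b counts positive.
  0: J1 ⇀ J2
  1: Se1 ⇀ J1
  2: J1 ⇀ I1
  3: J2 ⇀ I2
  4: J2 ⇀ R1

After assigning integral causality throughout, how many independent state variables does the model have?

#1 |J1  (Se1 (Se) sets effort on bond)
#0 |J2  (0-jn J1 has e-setter on 1)
#2 |I1  (J1 effort already set via bond 1)
#3 |I2  (J2 effort already set via bond 0)
#4 |R1  (J2: bond 0 brought effort, rest push out)

2  (I1, I2 all integral)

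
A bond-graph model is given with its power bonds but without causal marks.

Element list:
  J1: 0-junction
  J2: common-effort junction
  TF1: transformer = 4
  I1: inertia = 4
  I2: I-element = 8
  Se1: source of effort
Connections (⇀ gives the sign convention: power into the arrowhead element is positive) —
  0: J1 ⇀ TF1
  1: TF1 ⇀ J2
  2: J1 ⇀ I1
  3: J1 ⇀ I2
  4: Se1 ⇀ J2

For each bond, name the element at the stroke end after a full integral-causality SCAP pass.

b4 stroke→J2  (Se1 (Se) sets effort on bond)
b1 stroke→TF1  (0-jn J2 has e-setter on 4)
b0 stroke→J1  (TF1: transformer flips bond 1)
b2 stroke→I1  (0-jn J1 has e-setter on 0)
b3 stroke→I2  (common-e at J1 fixed by 0)

bond 0 stroke→J1
bond 1 stroke→TF1
bond 2 stroke→I1
bond 3 stroke→I2
bond 4 stroke→J2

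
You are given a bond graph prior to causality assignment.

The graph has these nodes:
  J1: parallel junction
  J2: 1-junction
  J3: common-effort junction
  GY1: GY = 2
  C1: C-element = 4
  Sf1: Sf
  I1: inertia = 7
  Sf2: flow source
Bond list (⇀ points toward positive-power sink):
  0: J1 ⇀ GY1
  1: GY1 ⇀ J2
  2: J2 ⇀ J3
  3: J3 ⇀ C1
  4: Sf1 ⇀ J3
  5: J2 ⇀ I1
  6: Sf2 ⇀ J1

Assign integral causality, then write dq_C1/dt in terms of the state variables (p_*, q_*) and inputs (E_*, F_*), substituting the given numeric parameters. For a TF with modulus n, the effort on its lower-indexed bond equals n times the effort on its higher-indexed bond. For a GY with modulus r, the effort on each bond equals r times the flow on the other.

bond 4 |Sf1  (source Sf1 imposes f)
bond 6 |Sf2  (Sf2: flow source, stroke at near end)
bond 0 |J1  (only one effort-in slot at J1)
bond 1 |J2  (GY1: gyrator matches bond 0)
bond 3 |J3  (C1: C, integral causality)
bond 2 |J2  (common-e at J3 fixed by 3)
bond 5 |I1  (J2 needs exactly one f-in)

dq_C1/dt = F_Sf1 + p_I1/7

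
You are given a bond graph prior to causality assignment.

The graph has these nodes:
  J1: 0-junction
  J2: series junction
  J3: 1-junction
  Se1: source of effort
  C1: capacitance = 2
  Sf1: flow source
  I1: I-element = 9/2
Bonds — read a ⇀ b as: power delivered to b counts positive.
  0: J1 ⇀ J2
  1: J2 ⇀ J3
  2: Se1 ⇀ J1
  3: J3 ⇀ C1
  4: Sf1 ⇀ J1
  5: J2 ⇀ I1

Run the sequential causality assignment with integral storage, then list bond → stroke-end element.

β2 stroke at J1  (Se1: effort source, stroke at far end)
β4 stroke at Sf1  (Sf1 fixes flow; stroke at Sf1)
β0 stroke at J2  (common-e at J1 fixed by 2)
β3 stroke at J3  (C1 integral (e out))
β1 stroke at J2  (only one flow-in slot at J3)
β5 stroke at I1  (only one flow-in slot at J2)

b0 |J2
b1 |J2
b2 |J1
b3 |J3
b4 |Sf1
b5 |I1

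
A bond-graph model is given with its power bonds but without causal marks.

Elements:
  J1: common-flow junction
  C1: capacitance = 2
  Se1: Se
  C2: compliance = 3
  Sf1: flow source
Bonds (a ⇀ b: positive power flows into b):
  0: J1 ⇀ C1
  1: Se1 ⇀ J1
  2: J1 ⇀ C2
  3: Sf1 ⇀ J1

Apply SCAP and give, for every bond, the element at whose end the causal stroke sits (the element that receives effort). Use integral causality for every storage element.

β0 stroke→J1
β1 stroke→J1
β2 stroke→J1
β3 stroke→Sf1

bond 1 |J1  (Se1: effort source, stroke at far end)
bond 3 |Sf1  (source Sf1 imposes f)
bond 0 |J1  (1-jn J1 has f-setter on 3)
bond 2 |J1  (1-jn J1 has f-setter on 3)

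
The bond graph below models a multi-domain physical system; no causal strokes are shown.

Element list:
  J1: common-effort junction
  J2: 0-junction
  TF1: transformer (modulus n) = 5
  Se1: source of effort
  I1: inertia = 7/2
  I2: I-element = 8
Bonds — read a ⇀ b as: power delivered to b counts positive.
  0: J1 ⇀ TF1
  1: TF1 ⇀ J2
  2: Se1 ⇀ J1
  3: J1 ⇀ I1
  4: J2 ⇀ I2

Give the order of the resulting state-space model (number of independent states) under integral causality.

2  (I1, I2 all integral)

bond 2 |J1  (Se1: effort source, stroke at far end)
bond 0 |TF1  (0-jn J1 has e-setter on 2)
bond 3 |I1  (0-jn J1 has e-setter on 2)
bond 1 |J2  (TF1: transformer flips bond 0)
bond 4 |I2  (J2 effort already set via bond 1)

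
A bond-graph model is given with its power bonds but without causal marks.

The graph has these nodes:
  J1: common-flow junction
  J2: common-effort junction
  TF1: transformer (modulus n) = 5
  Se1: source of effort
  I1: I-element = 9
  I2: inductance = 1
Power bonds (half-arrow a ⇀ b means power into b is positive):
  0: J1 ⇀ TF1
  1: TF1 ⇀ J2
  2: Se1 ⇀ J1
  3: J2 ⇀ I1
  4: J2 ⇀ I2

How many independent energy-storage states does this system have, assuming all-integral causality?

#2 |J1  (Se1 (Se) sets effort on bond)
#0 |TF1  (J1: last free bond brings flow in)
#1 |J2  (TF1: transformer flips bond 0)
#3 |I1  (J2: bond 1 brought effort, rest push out)
#4 |I2  (common-e at J2 fixed by 1)

2  (I1, I2 all integral)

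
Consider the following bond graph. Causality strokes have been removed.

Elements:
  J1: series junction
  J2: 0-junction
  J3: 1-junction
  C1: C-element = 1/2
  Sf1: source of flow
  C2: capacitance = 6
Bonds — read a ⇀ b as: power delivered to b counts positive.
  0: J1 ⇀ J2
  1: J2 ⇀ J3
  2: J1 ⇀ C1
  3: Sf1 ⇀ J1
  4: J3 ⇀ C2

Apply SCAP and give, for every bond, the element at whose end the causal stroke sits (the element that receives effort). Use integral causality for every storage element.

β0 →J1
β1 →J2
β2 →J1
β3 →Sf1
β4 →J3

β3 →Sf1  (Sf1 fixes flow; stroke at Sf1)
β0 →J1  (J1 flow already set via bond 3)
β2 →J1  (1-jn J1 has f-setter on 3)
β1 →J2  (only one effort-in slot at J2)
β4 →J3  (1-jn J3 has f-setter on 1)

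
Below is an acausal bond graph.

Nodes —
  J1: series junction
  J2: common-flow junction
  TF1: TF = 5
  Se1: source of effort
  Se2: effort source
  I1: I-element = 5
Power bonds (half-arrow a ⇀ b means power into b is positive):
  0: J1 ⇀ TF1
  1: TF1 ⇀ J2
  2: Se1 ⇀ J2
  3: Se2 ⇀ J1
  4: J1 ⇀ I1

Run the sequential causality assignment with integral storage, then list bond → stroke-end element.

b0 |J1
b1 |TF1
b2 |J2
b3 |J1
b4 |I1

#2 |J2  (Se1 (Se) sets effort on bond)
#3 |J1  (Se2 (Se) sets effort on bond)
#1 |TF1  (J2: last free bond brings flow in)
#0 |J1  (TF1: transformer flips bond 1)
#4 |I1  (J1: last free bond brings flow in)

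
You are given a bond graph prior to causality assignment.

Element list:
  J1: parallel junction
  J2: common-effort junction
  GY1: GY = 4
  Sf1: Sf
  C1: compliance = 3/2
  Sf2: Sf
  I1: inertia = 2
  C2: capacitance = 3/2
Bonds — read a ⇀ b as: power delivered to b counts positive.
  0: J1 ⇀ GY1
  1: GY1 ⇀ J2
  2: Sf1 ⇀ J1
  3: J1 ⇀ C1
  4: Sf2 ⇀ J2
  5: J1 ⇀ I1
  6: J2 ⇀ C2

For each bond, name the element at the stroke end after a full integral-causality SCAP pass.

bond 0 →GY1
bond 1 →GY1
bond 2 →Sf1
bond 3 →J1
bond 4 →Sf2
bond 5 →I1
bond 6 →J2

β2 |Sf1  (Sf1: flow source, stroke at near end)
β4 |Sf2  (source Sf2 imposes f)
β3 |J1  (prefer integral on C1)
β0 |GY1  (J1: bond 3 brought effort, rest push out)
β5 |I1  (J1 effort already set via bond 3)
β1 |GY1  (GY1 both-in/both-out from 0)
β6 |J2  (J2 needs exactly one e-in)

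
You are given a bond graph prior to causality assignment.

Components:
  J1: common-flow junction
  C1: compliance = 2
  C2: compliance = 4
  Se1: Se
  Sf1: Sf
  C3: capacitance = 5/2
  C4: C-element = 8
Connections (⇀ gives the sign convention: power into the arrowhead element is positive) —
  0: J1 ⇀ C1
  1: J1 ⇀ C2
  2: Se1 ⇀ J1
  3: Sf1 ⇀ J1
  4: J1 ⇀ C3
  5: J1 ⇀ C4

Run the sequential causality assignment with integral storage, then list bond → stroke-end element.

β2 stroke at J1  (Se1 fixes effort; stroke away)
β3 stroke at Sf1  (source Sf1 imposes f)
β0 stroke at J1  (common-f at J1 fixed by 3)
β1 stroke at J1  (J1: bond 3 brought flow, rest push out)
β4 stroke at J1  (J1: bond 3 brought flow, rest push out)
β5 stroke at J1  (J1 flow already set via bond 3)

#0 |J1
#1 |J1
#2 |J1
#3 |Sf1
#4 |J1
#5 |J1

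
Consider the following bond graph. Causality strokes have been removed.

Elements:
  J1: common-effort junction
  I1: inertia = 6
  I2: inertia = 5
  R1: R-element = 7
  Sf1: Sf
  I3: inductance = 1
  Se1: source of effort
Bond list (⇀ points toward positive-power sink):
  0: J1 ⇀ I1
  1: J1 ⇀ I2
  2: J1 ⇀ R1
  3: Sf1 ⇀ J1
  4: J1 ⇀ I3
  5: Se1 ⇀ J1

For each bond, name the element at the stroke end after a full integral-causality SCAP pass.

bond 3 →Sf1  (Sf1 (Sf) sets flow on bond)
bond 5 →J1  (Se1: effort source, stroke at far end)
bond 0 →I1  (J1: bond 5 brought effort, rest push out)
bond 1 →I2  (J1 effort already set via bond 5)
bond 2 →R1  (J1: bond 5 brought effort, rest push out)
bond 4 →I3  (0-jn J1 has e-setter on 5)

#0 stroke at I1
#1 stroke at I2
#2 stroke at R1
#3 stroke at Sf1
#4 stroke at I3
#5 stroke at J1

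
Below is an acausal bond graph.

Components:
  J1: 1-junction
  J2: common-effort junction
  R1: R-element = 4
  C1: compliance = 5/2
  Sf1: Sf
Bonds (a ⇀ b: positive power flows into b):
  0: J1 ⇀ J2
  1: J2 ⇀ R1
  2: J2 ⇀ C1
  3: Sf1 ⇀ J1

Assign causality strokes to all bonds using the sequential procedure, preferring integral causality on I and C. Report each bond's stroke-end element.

b0 |J1
b1 |R1
b2 |J2
b3 |Sf1

bond 3 stroke→Sf1  (Sf1 (Sf) sets flow on bond)
bond 0 stroke→J1  (common-f at J1 fixed by 3)
bond 2 stroke→J2  (C1 outputs effort q/C1)
bond 1 stroke→R1  (0-jn J2 has e-setter on 2)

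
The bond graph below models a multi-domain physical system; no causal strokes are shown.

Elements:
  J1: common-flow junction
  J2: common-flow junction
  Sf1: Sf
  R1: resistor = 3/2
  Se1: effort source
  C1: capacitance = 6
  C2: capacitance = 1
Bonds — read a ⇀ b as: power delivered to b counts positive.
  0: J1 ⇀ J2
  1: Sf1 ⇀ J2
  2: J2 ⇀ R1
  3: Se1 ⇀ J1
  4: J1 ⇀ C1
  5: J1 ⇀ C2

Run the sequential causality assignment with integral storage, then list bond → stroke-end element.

b0 stroke at J2
b1 stroke at Sf1
b2 stroke at J2
b3 stroke at J1
b4 stroke at J1
b5 stroke at J1

β1 stroke at Sf1  (Sf1 (Sf) sets flow on bond)
β3 stroke at J1  (Se1 (Se) sets effort on bond)
β0 stroke at J2  (1-jn J2 has f-setter on 1)
β2 stroke at J2  (1-jn J2 has f-setter on 1)
β4 stroke at J1  (J1 flow already set via bond 0)
β5 stroke at J1  (1-jn J1 has f-setter on 0)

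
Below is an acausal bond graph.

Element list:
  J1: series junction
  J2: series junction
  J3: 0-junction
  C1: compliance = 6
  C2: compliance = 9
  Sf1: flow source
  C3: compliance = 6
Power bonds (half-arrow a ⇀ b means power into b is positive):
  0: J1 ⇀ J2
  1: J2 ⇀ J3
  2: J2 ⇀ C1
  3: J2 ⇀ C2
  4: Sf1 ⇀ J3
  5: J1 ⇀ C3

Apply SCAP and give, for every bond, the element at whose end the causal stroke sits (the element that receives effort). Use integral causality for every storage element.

#0 |J2
#1 |J3
#2 |J2
#3 |J2
#4 |Sf1
#5 |J1

b4 →Sf1  (Sf1: flow source, stroke at near end)
b1 →J3  (J3 needs exactly one e-in)
b0 →J2  (1-jn J2 has f-setter on 1)
b2 →J2  (J2: bond 1 brought flow, rest push out)
b3 →J2  (J2 flow already set via bond 1)
b5 →J1  (J1: bond 0 brought flow, rest push out)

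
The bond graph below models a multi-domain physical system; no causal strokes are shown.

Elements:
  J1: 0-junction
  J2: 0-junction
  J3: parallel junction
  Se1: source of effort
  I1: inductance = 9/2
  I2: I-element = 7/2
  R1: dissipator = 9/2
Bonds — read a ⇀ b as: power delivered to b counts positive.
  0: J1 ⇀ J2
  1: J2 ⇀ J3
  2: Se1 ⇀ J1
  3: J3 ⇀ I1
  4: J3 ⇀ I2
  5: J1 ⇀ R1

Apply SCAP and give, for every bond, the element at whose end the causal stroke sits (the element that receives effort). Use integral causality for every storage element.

bond 2 →J1  (Se1: effort source, stroke at far end)
bond 0 →J2  (0-jn J1 has e-setter on 2)
bond 5 →R1  (J1: bond 2 brought effort, rest push out)
bond 1 →J3  (J2 effort already set via bond 0)
bond 3 →I1  (common-e at J3 fixed by 1)
bond 4 →I2  (common-e at J3 fixed by 1)

b0 stroke→J2
b1 stroke→J3
b2 stroke→J1
b3 stroke→I1
b4 stroke→I2
b5 stroke→R1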